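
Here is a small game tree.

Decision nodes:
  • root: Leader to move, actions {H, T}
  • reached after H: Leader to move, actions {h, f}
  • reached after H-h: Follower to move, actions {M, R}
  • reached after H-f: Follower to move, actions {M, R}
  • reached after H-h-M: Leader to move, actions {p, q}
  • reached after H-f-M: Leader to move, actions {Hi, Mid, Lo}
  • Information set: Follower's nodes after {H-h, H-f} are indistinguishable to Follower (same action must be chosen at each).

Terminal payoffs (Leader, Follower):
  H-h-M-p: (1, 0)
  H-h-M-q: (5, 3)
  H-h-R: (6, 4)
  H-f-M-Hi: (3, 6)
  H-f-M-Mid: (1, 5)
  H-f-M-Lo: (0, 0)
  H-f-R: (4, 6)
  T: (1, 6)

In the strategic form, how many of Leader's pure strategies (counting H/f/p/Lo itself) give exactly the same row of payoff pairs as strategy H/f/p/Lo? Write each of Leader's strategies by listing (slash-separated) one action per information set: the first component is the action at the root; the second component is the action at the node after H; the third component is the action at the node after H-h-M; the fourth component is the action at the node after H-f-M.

Row for H/f/p/Lo (columns M, R): (0,0) (4,6).
Under H/f/p/Lo, Leader's choice at the node after H-h-M can never be reached regardless of what Follower does, so varying those choices leaves every outcome unchanged.
Holding the reachable choices fixed and varying the unreachable one freely already gives 2 equivalent strategies.
No other strategy reproduces this row, so those 2 are the full class: H/f/p/Lo, H/f/q/Lo.

2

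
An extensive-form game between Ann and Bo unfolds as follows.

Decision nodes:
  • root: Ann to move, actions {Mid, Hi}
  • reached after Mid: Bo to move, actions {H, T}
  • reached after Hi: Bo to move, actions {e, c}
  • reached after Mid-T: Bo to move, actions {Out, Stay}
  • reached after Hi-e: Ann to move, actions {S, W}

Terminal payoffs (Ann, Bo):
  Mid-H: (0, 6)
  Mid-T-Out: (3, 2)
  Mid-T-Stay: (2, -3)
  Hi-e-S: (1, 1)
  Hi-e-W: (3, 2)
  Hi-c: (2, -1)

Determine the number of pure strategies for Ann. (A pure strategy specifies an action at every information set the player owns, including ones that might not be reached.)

Ann owns the root with actions {Mid, Hi} — two choices.
Ann owns the node after Hi-e with actions {S, W} — two choices.
A pure strategy fixes one action at each information set independently, so the count is the product 2 × 2 = 4.

4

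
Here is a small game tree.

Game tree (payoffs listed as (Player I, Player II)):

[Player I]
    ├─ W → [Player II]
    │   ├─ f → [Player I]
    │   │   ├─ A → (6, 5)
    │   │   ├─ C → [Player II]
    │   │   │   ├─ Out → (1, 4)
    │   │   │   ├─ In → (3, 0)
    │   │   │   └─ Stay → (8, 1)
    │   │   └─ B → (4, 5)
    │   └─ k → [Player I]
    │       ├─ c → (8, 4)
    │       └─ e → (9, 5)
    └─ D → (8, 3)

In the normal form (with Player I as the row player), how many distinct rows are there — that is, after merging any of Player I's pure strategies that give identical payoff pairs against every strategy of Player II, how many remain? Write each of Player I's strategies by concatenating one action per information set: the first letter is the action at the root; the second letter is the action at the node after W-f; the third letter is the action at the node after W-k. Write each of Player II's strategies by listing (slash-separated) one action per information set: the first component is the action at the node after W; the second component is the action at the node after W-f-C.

Player I has 12 pure strategies: WAc, WAe, WCc, WCe, WBc, WBe, DAc, DAe, DCc, DCe, DBc, DBe. Columns: f/Out, f/In, f/Stay, k/Out, k/In, k/Stay.
{WAc} → row (6,5) (6,5) (6,5) (8,4) (8,4) (8,4)
{WAe} → row (6,5) (6,5) (6,5) (9,5) (9,5) (9,5)
{WCc} → row (1,4) (3,0) (8,1) (8,4) (8,4) (8,4)
{WCe} → row (1,4) (3,0) (8,1) (9,5) (9,5) (9,5)
{WBc} → row (4,5) (4,5) (4,5) (8,4) (8,4) (8,4)
{WBe} → row (4,5) (4,5) (4,5) (9,5) (9,5) (9,5)
{DAc, DAe, DCc, DCe, DBc, DBe} → row (8,3) (8,3) (8,3) (8,3) (8,3) (8,3)
That's 7 distinct rows out of 12 strategies.

7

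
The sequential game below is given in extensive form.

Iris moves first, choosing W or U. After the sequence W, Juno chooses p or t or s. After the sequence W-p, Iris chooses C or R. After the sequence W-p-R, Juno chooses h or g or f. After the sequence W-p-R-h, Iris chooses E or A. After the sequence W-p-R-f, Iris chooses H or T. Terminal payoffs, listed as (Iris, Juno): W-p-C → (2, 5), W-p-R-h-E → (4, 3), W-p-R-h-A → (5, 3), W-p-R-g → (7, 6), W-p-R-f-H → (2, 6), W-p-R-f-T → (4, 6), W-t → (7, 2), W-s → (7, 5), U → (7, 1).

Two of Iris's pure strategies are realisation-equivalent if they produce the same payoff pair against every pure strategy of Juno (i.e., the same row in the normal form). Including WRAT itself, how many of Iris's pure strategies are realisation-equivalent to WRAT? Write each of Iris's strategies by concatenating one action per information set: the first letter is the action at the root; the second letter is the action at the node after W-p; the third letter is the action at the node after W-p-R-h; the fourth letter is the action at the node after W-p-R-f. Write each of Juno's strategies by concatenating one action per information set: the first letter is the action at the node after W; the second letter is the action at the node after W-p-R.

Row for WRAT (columns ph, pg, pf, th, tg, tf, sh, sg, sf): (5,3) (7,6) (4,6) (7,2) (7,2) (7,2) (7,5) (7,5) (7,5).
Every one of Iris's information sets is on the play path for some reply by Juno when Iris follows WRAT.
Changing the action at any of them therefore changes at least one column, so only WRAT itself gives this row.

1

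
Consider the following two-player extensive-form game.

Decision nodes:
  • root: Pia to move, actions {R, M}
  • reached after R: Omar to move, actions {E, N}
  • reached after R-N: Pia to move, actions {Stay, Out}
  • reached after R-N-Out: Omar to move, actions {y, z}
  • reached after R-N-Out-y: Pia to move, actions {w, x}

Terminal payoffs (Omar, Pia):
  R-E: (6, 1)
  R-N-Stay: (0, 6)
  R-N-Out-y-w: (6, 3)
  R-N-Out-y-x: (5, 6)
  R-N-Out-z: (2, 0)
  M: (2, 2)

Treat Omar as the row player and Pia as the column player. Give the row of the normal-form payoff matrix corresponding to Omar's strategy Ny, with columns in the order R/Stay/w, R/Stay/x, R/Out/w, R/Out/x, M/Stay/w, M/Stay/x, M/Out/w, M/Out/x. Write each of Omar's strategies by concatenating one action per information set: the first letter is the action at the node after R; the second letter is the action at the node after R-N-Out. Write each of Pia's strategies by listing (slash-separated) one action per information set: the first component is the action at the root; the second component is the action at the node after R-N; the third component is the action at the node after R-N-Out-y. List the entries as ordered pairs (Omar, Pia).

(0,6) (0,6) (6,3) (5,6) (2,2) (2,2) (2,2) (2,2)

vs R/Stay/w: Pia plays R → Omar plays N at [R] → Pia plays Stay at [R-N] → (0, 6)
vs R/Stay/x: Pia plays R → Omar plays N at [R] → Pia plays Stay at [R-N] → (0, 6)
vs R/Out/w: Pia plays R → Omar plays N at [R] → Pia plays Out at [R-N] → Omar plays y at [R-N-Out] → Pia plays w at [R-N-Out-y] → (6, 3)
vs R/Out/x: Pia plays R → Omar plays N at [R] → Pia plays Out at [R-N] → Omar plays y at [R-N-Out] → Pia plays x at [R-N-Out-y] → (5, 6)
vs M/Stay/w: Pia plays M → (2, 2)
vs M/Stay/x: Pia plays M → (2, 2)
vs M/Out/w: Pia plays M → (2, 2)
vs M/Out/x: Pia plays M → (2, 2)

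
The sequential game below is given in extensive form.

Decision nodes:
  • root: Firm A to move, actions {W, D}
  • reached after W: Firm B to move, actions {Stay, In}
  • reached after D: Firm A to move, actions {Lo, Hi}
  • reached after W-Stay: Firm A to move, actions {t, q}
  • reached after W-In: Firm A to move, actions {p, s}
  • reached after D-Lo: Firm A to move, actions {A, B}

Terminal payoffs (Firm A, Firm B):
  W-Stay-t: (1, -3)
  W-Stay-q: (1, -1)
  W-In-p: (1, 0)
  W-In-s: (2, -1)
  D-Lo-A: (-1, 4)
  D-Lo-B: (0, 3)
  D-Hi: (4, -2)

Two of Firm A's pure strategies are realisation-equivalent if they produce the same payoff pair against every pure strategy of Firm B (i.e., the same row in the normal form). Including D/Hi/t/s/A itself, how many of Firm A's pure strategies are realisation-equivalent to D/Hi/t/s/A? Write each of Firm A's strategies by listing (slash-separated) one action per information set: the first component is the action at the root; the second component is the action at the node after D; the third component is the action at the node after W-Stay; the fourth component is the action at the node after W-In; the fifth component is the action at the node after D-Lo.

Row for D/Hi/t/s/A (columns Stay, In): (4,-2) (4,-2).
Under D/Hi/t/s/A, Firm A's choice at the node after W-Stay and at the node after W-In and at the node after D-Lo can never be reached regardless of what Firm B does, so varying those choices leaves every outcome unchanged.
Holding the reachable choices fixed and varying the unreachable ones freely already gives 2 × 2 × 2 = 8 equivalent strategies.
No other strategy reproduces this row, so those 8 are the full class: D/Hi/t/p/A, D/Hi/t/p/B, D/Hi/t/s/A, D/Hi/t/s/B, D/Hi/q/p/A, D/Hi/q/p/B, D/Hi/q/s/A, D/Hi/q/s/B.

8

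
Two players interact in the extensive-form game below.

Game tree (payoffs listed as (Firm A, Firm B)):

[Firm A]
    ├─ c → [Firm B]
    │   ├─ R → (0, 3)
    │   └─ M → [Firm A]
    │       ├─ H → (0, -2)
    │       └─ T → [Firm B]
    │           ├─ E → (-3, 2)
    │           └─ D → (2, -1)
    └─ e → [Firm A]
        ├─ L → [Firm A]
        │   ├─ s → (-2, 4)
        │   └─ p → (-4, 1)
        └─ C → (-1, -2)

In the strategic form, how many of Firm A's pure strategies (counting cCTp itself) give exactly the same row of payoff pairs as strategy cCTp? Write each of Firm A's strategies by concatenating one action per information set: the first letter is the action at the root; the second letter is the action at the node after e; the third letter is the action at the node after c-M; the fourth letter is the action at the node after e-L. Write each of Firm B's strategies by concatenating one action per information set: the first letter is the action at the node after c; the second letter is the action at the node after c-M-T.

4

Row for cCTp (columns RE, RD, ME, MD): (0,3) (0,3) (-3,2) (2,-1).
Under cCTp, Firm A's choice at the node after e and at the node after e-L can never be reached regardless of what Firm B does, so varying those choices leaves every outcome unchanged.
Holding the reachable choices fixed and varying the unreachable ones freely already gives 2 × 2 = 4 equivalent strategies.
No other strategy reproduces this row, so those 4 are the full class: cLTs, cLTp, cCTs, cCTp.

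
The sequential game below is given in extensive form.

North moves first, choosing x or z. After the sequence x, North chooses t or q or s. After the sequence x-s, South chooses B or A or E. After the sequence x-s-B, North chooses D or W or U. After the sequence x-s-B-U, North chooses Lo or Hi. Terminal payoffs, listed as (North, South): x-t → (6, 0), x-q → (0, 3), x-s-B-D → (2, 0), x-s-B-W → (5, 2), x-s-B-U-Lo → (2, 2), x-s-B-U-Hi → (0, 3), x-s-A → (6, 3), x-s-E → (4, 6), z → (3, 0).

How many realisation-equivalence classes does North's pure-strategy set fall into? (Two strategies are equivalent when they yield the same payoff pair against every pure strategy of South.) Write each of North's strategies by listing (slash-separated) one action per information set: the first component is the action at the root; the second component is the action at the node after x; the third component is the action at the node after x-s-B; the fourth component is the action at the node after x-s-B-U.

North has 36 pure strategies: x/t/D/Lo, x/t/D/Hi, x/t/W/Lo, x/t/W/Hi, x/t/U/Lo, x/t/U/Hi, x/q/D/Lo, x/q/D/Hi, x/q/W/Lo, x/q/W/Hi, x/q/U/Lo, x/q/U/Hi, x/s/D/Lo, x/s/D/Hi, x/s/W/Lo, x/s/W/Hi, x/s/U/Lo, x/s/U/Hi, z/t/D/Lo, z/t/D/Hi, z/t/W/Lo, z/t/W/Hi, z/t/U/Lo, z/t/U/Hi, z/q/D/Lo, z/q/D/Hi, z/q/W/Lo, z/q/W/Hi, z/q/U/Lo, z/q/U/Hi, z/s/D/Lo, z/s/D/Hi, z/s/W/Lo, z/s/W/Hi, z/s/U/Lo, z/s/U/Hi. Columns: B, A, E.
{x/t/D/Lo, x/t/D/Hi, x/t/W/Lo, x/t/W/Hi, x/t/U/Lo, x/t/U/Hi} → row (6,0) (6,0) (6,0)
{x/q/D/Lo, x/q/D/Hi, x/q/W/Lo, x/q/W/Hi, x/q/U/Lo, x/q/U/Hi} → row (0,3) (0,3) (0,3)
{x/s/D/Lo, x/s/D/Hi} → row (2,0) (6,3) (4,6)
{x/s/W/Lo, x/s/W/Hi} → row (5,2) (6,3) (4,6)
{x/s/U/Lo} → row (2,2) (6,3) (4,6)
{x/s/U/Hi} → row (0,3) (6,3) (4,6)
{z/t/D/Lo, z/t/D/Hi, z/t/W/Lo, z/t/W/Hi, z/t/U/Lo, z/t/U/Hi, z/q/D/Lo, z/q/D/Hi, z/q/W/Lo, z/q/W/Hi, z/q/U/Lo, z/q/U/Hi, z/s/D/Lo, z/s/D/Hi, z/s/W/Lo, z/s/W/Hi, z/s/U/Lo, z/s/U/Hi} → row (3,0) (3,0) (3,0)
That's 7 distinct rows out of 36 strategies.

7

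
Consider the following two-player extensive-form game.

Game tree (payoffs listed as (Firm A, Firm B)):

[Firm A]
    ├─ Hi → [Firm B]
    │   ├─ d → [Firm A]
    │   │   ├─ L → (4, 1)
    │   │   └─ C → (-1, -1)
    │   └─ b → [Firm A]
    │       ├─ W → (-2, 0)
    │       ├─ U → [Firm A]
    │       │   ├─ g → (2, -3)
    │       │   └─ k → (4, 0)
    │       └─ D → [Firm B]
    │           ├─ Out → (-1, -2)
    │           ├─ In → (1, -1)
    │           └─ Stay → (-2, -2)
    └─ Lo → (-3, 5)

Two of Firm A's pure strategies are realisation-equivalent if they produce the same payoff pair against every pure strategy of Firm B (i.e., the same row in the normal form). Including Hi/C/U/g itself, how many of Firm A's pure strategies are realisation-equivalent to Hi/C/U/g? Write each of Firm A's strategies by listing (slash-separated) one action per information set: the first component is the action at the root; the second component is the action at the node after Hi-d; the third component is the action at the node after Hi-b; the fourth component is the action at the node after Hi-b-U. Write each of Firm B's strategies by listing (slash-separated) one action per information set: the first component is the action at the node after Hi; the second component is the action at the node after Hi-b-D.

Row for Hi/C/U/g (columns d/Out, d/In, d/Stay, b/Out, b/In, b/Stay): (-1,-1) (-1,-1) (-1,-1) (2,-3) (2,-3) (2,-3).
Every one of Firm A's information sets is on the play path for some reply by Firm B when Firm A follows Hi/C/U/g.
Changing the action at any of them therefore changes at least one column, so only Hi/C/U/g itself gives this row.

1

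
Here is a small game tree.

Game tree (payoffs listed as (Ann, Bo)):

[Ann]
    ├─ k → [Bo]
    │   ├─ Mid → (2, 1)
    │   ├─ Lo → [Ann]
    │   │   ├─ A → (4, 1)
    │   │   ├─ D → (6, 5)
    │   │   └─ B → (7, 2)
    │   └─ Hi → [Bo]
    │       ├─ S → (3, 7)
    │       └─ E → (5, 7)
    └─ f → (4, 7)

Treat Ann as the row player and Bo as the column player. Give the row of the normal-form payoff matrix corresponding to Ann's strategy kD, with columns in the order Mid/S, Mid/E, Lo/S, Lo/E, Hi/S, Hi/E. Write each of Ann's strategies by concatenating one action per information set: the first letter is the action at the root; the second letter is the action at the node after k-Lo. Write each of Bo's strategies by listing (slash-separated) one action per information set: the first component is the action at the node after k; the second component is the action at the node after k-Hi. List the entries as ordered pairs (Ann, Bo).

(2,1) (2,1) (6,5) (6,5) (3,7) (5,7)

vs Mid/S: Ann plays k → Bo plays Mid at [k] → (2, 1)
vs Mid/E: Ann plays k → Bo plays Mid at [k] → (2, 1)
vs Lo/S: Ann plays k → Bo plays Lo at [k] → Ann plays D at [k-Lo] → (6, 5)
vs Lo/E: Ann plays k → Bo plays Lo at [k] → Ann plays D at [k-Lo] → (6, 5)
vs Hi/S: Ann plays k → Bo plays Hi at [k] → Bo plays S at [k-Hi] → (3, 7)
vs Hi/E: Ann plays k → Bo plays Hi at [k] → Bo plays E at [k-Hi] → (5, 7)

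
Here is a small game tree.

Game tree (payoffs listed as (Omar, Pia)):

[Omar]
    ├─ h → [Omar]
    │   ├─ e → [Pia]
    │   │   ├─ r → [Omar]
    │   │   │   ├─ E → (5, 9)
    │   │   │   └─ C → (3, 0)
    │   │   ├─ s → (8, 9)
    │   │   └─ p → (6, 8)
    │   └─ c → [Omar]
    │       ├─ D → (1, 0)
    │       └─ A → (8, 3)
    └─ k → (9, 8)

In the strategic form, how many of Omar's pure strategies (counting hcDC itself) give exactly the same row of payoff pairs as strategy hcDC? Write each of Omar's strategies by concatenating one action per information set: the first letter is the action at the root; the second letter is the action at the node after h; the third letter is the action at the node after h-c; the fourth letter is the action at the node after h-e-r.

2

Row for hcDC (columns r, s, p): (1,0) (1,0) (1,0).
Under hcDC, Omar's choice at the node after h-e-r can never be reached regardless of what Pia does, so varying those choices leaves every outcome unchanged.
Holding the reachable choices fixed and varying the unreachable one freely already gives 2 equivalent strategies.
No other strategy reproduces this row, so those 2 are the full class: hcDE, hcDC.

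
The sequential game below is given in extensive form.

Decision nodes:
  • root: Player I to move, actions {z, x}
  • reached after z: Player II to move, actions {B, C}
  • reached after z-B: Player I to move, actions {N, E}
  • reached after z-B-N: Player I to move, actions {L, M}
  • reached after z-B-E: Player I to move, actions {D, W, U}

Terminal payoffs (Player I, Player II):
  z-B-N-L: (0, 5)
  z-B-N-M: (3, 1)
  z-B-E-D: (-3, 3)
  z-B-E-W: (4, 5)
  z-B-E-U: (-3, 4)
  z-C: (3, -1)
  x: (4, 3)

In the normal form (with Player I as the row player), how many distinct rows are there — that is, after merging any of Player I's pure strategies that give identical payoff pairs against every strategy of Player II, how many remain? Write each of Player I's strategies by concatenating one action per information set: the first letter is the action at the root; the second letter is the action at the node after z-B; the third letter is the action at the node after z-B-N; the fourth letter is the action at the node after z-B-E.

6

Player I has 24 pure strategies: zNLD, zNLW, zNLU, zNMD, zNMW, zNMU, zELD, zELW, zELU, zEMD, zEMW, zEMU, xNLD, xNLW, xNLU, xNMD, xNMW, xNMU, xELD, xELW, xELU, xEMD, xEMW, xEMU. Columns: B, C.
{zNLD, zNLW, zNLU} → row (0,5) (3,-1)
{zNMD, zNMW, zNMU} → row (3,1) (3,-1)
{zELD, zEMD} → row (-3,3) (3,-1)
{zELW, zEMW} → row (4,5) (3,-1)
{zELU, zEMU} → row (-3,4) (3,-1)
{xNLD, xNLW, xNLU, xNMD, xNMW, xNMU, xELD, xELW, xELU, xEMD, xEMW, xEMU} → row (4,3) (4,3)
That's 6 distinct rows out of 24 strategies.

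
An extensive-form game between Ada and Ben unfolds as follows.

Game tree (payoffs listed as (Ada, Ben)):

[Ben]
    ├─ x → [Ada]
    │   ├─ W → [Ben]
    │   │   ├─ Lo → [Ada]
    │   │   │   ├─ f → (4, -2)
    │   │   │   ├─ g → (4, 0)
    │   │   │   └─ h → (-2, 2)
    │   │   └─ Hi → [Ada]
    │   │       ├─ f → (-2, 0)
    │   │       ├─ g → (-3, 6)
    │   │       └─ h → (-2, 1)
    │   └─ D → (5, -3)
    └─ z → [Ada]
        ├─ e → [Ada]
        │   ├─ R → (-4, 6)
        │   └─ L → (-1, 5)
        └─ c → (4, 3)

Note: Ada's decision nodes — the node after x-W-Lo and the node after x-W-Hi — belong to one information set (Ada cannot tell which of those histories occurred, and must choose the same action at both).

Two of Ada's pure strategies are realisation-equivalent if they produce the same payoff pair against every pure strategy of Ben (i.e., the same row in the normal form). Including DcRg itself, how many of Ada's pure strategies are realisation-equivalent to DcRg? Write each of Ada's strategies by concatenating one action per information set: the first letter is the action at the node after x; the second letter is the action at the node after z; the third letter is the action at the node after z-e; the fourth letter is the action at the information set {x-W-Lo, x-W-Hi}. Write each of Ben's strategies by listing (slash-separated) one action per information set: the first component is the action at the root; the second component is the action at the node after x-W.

Row for DcRg (columns x/Lo, x/Hi, z/Lo, z/Hi): (5,-3) (5,-3) (4,3) (4,3).
Under DcRg, Ada's choice at the node after z-e and at the information set {x-W-Lo, x-W-Hi} can never be reached regardless of what Ben does, so varying those choices leaves every outcome unchanged.
Holding the reachable choices fixed and varying the unreachable ones freely already gives 2 × 3 = 6 equivalent strategies.
No other strategy reproduces this row, so those 6 are the full class: DcRf, DcRg, DcRh, DcLf, DcLg, DcLh.

6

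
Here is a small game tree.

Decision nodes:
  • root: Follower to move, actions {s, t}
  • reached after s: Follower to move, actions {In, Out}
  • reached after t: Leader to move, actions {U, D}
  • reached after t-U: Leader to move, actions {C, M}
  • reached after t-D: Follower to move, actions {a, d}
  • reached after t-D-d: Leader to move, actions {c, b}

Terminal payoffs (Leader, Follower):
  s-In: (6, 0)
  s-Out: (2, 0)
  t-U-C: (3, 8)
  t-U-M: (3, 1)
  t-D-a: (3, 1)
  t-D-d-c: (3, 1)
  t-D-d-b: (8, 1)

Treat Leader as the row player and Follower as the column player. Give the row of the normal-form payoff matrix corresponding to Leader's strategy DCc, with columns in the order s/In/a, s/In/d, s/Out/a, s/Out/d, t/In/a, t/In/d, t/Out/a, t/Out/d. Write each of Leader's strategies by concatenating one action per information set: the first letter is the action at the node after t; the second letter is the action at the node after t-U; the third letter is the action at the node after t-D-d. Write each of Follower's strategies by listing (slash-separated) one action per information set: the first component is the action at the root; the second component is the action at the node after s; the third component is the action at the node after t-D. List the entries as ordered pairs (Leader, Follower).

(6,0) (6,0) (2,0) (2,0) (3,1) (3,1) (3,1) (3,1)

vs s/In/a: Follower plays s → Follower plays In at [s] → (6, 0)
vs s/In/d: Follower plays s → Follower plays In at [s] → (6, 0)
vs s/Out/a: Follower plays s → Follower plays Out at [s] → (2, 0)
vs s/Out/d: Follower plays s → Follower plays Out at [s] → (2, 0)
vs t/In/a: Follower plays t → Leader plays D at [t] → Follower plays a at [t-D] → (3, 1)
vs t/In/d: Follower plays t → Leader plays D at [t] → Follower plays d at [t-D] → Leader plays c at [t-D-d] → (3, 1)
vs t/Out/a: Follower plays t → Leader plays D at [t] → Follower plays a at [t-D] → (3, 1)
vs t/Out/d: Follower plays t → Leader plays D at [t] → Follower plays d at [t-D] → Leader plays c at [t-D-d] → (3, 1)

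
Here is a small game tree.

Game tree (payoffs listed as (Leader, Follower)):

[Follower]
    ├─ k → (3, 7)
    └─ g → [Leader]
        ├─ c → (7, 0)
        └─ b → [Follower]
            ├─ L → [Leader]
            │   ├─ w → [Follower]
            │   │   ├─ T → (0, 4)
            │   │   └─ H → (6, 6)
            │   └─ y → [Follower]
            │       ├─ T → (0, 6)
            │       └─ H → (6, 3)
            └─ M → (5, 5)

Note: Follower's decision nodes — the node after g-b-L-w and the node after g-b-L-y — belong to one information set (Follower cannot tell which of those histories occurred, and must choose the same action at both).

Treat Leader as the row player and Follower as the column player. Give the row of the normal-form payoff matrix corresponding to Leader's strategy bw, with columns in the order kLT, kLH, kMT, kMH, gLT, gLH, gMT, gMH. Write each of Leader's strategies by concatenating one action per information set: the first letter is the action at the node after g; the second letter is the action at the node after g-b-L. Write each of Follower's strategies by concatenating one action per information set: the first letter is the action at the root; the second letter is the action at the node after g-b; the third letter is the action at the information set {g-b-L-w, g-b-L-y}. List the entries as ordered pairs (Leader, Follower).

(3,7) (3,7) (3,7) (3,7) (0,4) (6,6) (5,5) (5,5)

vs kLT: Follower plays k → (3, 7)
vs kLH: Follower plays k → (3, 7)
vs kMT: Follower plays k → (3, 7)
vs kMH: Follower plays k → (3, 7)
vs gLT: Follower plays g → Leader plays b at [g] → Follower plays L at [g-b] → Leader plays w at [g-b-L] → Follower plays T at [g-b-L-w] → (0, 4)
vs gLH: Follower plays g → Leader plays b at [g] → Follower plays L at [g-b] → Leader plays w at [g-b-L] → Follower plays H at [g-b-L-w] → (6, 6)
vs gMT: Follower plays g → Leader plays b at [g] → Follower plays M at [g-b] → (5, 5)
vs gMH: Follower plays g → Leader plays b at [g] → Follower plays M at [g-b] → (5, 5)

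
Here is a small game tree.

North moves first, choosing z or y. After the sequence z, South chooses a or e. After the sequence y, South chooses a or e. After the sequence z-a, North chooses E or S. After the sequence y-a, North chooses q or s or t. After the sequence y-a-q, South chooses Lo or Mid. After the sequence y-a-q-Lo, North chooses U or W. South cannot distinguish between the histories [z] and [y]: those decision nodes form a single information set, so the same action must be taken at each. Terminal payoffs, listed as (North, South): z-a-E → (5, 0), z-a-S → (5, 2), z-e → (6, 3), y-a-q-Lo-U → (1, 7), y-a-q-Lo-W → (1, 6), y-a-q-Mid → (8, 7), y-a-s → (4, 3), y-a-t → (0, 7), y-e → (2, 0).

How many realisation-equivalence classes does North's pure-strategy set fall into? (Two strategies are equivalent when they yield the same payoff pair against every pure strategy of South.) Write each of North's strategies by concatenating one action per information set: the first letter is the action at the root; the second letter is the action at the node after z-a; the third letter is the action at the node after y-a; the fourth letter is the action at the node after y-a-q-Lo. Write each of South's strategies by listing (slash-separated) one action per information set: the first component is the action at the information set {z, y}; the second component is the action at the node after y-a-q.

North has 24 pure strategies: zEqU, zEqW, zEsU, zEsW, zEtU, zEtW, zSqU, zSqW, zSsU, zSsW, zStU, zStW, yEqU, yEqW, yEsU, yEsW, yEtU, yEtW, ySqU, ySqW, ySsU, ySsW, yStU, yStW. Columns: a/Lo, a/Mid, e/Lo, e/Mid.
{zEqU, zEqW, zEsU, zEsW, zEtU, zEtW} → row (5,0) (5,0) (6,3) (6,3)
{zSqU, zSqW, zSsU, zSsW, zStU, zStW} → row (5,2) (5,2) (6,3) (6,3)
{yEqU, ySqU} → row (1,7) (8,7) (2,0) (2,0)
{yEqW, ySqW} → row (1,6) (8,7) (2,0) (2,0)
{yEsU, yEsW, ySsU, ySsW} → row (4,3) (4,3) (2,0) (2,0)
{yEtU, yEtW, yStU, yStW} → row (0,7) (0,7) (2,0) (2,0)
That's 6 distinct rows out of 24 strategies.

6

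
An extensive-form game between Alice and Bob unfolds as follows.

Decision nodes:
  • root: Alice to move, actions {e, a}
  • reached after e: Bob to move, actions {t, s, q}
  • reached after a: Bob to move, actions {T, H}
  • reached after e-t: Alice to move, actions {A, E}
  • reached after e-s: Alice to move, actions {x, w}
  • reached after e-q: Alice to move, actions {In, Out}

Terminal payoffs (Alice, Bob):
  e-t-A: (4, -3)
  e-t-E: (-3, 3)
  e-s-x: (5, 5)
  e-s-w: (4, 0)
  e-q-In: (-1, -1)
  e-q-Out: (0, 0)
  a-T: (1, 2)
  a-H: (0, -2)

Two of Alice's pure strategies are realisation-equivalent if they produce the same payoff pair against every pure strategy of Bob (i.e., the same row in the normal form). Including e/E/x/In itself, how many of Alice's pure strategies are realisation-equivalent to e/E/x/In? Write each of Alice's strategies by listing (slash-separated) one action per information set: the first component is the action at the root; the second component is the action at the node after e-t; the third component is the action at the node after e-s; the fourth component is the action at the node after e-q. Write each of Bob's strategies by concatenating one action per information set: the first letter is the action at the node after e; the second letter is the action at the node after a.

1

Row for e/E/x/In (columns tT, tH, sT, sH, qT, qH): (-3,3) (-3,3) (5,5) (5,5) (-1,-1) (-1,-1).
Every one of Alice's information sets is on the play path for some reply by Bob when Alice follows e/E/x/In.
Changing the action at any of them therefore changes at least one column, so only e/E/x/In itself gives this row.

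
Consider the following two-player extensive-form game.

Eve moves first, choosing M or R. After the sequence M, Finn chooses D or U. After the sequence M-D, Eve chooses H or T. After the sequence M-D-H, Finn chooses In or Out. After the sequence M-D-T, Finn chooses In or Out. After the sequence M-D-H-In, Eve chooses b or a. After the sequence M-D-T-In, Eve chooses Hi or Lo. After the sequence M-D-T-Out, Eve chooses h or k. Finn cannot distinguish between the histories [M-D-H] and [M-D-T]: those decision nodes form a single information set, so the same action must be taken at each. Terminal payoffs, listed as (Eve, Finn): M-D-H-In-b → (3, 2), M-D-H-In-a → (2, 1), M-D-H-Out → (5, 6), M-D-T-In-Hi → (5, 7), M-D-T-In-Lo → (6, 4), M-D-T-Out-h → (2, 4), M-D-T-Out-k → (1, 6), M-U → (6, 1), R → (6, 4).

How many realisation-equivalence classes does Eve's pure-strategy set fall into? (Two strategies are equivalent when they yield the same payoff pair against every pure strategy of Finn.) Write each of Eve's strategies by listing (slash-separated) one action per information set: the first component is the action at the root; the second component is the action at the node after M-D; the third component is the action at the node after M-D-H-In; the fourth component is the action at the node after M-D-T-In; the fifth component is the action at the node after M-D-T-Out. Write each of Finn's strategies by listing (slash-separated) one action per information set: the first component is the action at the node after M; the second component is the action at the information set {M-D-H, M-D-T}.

Eve has 32 pure strategies: M/H/b/Hi/h, M/H/b/Hi/k, M/H/b/Lo/h, M/H/b/Lo/k, M/H/a/Hi/h, M/H/a/Hi/k, M/H/a/Lo/h, M/H/a/Lo/k, M/T/b/Hi/h, M/T/b/Hi/k, M/T/b/Lo/h, M/T/b/Lo/k, M/T/a/Hi/h, M/T/a/Hi/k, M/T/a/Lo/h, M/T/a/Lo/k, R/H/b/Hi/h, R/H/b/Hi/k, R/H/b/Lo/h, R/H/b/Lo/k, R/H/a/Hi/h, R/H/a/Hi/k, R/H/a/Lo/h, R/H/a/Lo/k, R/T/b/Hi/h, R/T/b/Hi/k, R/T/b/Lo/h, R/T/b/Lo/k, R/T/a/Hi/h, R/T/a/Hi/k, R/T/a/Lo/h, R/T/a/Lo/k. Columns: D/In, D/Out, U/In, U/Out.
{M/H/b/Hi/h, M/H/b/Hi/k, M/H/b/Lo/h, M/H/b/Lo/k} → row (3,2) (5,6) (6,1) (6,1)
{M/H/a/Hi/h, M/H/a/Hi/k, M/H/a/Lo/h, M/H/a/Lo/k} → row (2,1) (5,6) (6,1) (6,1)
{M/T/b/Hi/h, M/T/a/Hi/h} → row (5,7) (2,4) (6,1) (6,1)
{M/T/b/Hi/k, M/T/a/Hi/k} → row (5,7) (1,6) (6,1) (6,1)
{M/T/b/Lo/h, M/T/a/Lo/h} → row (6,4) (2,4) (6,1) (6,1)
{M/T/b/Lo/k, M/T/a/Lo/k} → row (6,4) (1,6) (6,1) (6,1)
{R/H/b/Hi/h, R/H/b/Hi/k, R/H/b/Lo/h, R/H/b/Lo/k, R/H/a/Hi/h, R/H/a/Hi/k, R/H/a/Lo/h, R/H/a/Lo/k, R/T/b/Hi/h, R/T/b/Hi/k, R/T/b/Lo/h, R/T/b/Lo/k, R/T/a/Hi/h, R/T/a/Hi/k, R/T/a/Lo/h, R/T/a/Lo/k} → row (6,4) (6,4) (6,4) (6,4)
That's 7 distinct rows out of 32 strategies.

7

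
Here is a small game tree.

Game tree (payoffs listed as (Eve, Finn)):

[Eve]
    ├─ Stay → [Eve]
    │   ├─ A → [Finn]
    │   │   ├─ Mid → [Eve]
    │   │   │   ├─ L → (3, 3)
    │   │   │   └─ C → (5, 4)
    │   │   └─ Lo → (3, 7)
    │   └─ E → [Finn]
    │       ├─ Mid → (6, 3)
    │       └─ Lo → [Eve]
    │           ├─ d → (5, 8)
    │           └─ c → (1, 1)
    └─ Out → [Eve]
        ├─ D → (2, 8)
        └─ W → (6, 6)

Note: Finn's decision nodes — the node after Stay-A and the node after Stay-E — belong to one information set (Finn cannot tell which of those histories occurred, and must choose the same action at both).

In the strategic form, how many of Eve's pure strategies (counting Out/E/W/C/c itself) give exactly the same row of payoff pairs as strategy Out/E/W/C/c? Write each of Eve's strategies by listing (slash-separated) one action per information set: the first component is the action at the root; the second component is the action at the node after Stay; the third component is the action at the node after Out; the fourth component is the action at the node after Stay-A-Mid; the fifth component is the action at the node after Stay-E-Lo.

8

Row for Out/E/W/C/c (columns Mid, Lo): (6,6) (6,6).
Under Out/E/W/C/c, Eve's choice at the node after Stay and at the node after Stay-A-Mid and at the node after Stay-E-Lo can never be reached regardless of what Finn does, so varying those choices leaves every outcome unchanged.
Holding the reachable choices fixed and varying the unreachable ones freely already gives 2 × 2 × 2 = 8 equivalent strategies.
No other strategy reproduces this row, so those 8 are the full class: Out/A/W/L/d, Out/A/W/L/c, Out/A/W/C/d, Out/A/W/C/c, Out/E/W/L/d, Out/E/W/L/c, Out/E/W/C/d, Out/E/W/C/c.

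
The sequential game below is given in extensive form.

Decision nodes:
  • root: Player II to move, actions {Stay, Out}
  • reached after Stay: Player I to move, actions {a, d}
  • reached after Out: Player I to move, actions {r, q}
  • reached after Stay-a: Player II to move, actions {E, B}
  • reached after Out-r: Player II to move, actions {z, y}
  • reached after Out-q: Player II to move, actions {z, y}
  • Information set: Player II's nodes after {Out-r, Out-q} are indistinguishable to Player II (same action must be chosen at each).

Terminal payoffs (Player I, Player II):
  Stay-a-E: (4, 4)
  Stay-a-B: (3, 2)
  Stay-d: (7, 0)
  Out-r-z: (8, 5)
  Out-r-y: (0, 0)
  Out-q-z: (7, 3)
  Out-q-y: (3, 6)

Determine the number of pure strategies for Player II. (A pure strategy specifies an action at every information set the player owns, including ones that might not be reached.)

Player II owns the root with actions {Stay, Out} — two choices.
Player II owns the node after Stay-a with actions {E, B} — two choices.
Player II owns the information set {Out-r, Out-q} with actions {z, y} — two choices.
A pure strategy fixes one action at each information set independently, so the count is the product 2 × 2 × 2 = 8.

8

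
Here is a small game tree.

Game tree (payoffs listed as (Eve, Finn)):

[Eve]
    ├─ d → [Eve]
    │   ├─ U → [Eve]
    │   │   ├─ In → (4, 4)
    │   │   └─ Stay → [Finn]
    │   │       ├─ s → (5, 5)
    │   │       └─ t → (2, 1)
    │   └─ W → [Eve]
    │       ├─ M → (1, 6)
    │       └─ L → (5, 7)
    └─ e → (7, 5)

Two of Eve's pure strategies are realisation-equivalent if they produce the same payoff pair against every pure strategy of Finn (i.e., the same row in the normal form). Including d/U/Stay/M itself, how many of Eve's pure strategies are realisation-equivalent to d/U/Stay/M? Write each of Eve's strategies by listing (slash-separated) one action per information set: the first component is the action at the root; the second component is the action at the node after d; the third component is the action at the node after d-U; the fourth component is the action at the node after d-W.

Row for d/U/Stay/M (columns s, t): (5,5) (2,1).
Under d/U/Stay/M, Eve's choice at the node after d-W can never be reached regardless of what Finn does, so varying those choices leaves every outcome unchanged.
Holding the reachable choices fixed and varying the unreachable one freely already gives 2 equivalent strategies.
No other strategy reproduces this row, so those 2 are the full class: d/U/Stay/M, d/U/Stay/L.

2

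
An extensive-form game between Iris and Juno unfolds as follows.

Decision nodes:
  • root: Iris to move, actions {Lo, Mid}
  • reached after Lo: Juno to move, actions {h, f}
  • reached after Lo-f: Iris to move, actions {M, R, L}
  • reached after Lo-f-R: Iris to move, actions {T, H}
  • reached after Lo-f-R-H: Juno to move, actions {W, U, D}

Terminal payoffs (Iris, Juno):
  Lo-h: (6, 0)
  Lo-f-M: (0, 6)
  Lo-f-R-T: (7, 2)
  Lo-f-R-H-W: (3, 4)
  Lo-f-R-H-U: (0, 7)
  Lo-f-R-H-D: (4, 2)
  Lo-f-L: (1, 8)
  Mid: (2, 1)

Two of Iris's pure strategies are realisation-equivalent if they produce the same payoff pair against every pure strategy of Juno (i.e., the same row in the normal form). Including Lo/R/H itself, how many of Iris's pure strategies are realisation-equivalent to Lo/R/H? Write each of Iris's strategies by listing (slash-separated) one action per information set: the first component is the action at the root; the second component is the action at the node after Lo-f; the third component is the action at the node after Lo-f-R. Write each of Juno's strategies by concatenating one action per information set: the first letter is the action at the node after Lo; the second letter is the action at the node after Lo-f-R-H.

1

Row for Lo/R/H (columns hW, hU, hD, fW, fU, fD): (6,0) (6,0) (6,0) (3,4) (0,7) (4,2).
Every one of Iris's information sets is on the play path for some reply by Juno when Iris follows Lo/R/H.
Changing the action at any of them therefore changes at least one column, so only Lo/R/H itself gives this row.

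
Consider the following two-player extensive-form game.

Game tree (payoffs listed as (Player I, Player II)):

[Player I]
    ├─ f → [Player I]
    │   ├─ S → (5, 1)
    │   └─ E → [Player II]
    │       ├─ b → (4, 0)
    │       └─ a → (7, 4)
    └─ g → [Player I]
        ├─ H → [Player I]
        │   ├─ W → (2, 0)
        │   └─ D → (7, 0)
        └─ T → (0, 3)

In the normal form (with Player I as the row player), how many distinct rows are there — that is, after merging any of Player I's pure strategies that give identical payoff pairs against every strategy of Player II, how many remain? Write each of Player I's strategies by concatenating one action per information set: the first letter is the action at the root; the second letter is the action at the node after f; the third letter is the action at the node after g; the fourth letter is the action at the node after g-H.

5

Player I has 16 pure strategies: fSHW, fSHD, fSTW, fSTD, fEHW, fEHD, fETW, fETD, gSHW, gSHD, gSTW, gSTD, gEHW, gEHD, gETW, gETD. Columns: b, a.
{fSHW, fSHD, fSTW, fSTD} → row (5,1) (5,1)
{fEHW, fEHD, fETW, fETD} → row (4,0) (7,4)
{gSHW, gEHW} → row (2,0) (2,0)
{gSHD, gEHD} → row (7,0) (7,0)
{gSTW, gSTD, gETW, gETD} → row (0,3) (0,3)
That's 5 distinct rows out of 16 strategies.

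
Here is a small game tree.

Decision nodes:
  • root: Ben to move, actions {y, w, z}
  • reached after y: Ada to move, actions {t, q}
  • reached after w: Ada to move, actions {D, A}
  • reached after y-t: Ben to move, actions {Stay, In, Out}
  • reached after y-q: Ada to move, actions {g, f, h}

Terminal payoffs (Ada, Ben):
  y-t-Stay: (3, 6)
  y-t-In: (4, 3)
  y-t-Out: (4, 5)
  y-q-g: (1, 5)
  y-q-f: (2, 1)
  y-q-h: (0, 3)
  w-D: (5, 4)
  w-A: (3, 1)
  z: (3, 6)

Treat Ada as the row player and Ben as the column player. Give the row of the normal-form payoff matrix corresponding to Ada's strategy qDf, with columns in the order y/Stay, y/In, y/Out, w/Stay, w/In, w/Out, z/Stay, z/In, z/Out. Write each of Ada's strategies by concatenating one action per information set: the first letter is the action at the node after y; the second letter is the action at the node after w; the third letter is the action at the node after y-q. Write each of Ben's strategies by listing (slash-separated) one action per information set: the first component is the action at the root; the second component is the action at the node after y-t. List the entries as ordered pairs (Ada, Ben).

vs y/Stay: Ben plays y → Ada plays q at [y] → Ada plays f at [y-q] → (2, 1)
vs y/In: Ben plays y → Ada plays q at [y] → Ada plays f at [y-q] → (2, 1)
vs y/Out: Ben plays y → Ada plays q at [y] → Ada plays f at [y-q] → (2, 1)
vs w/Stay: Ben plays w → Ada plays D at [w] → (5, 4)
vs w/In: Ben plays w → Ada plays D at [w] → (5, 4)
vs w/Out: Ben plays w → Ada plays D at [w] → (5, 4)
vs z/Stay: Ben plays z → (3, 6)
vs z/In: Ben plays z → (3, 6)
vs z/Out: Ben plays z → (3, 6)

(2,1) (2,1) (2,1) (5,4) (5,4) (5,4) (3,6) (3,6) (3,6)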